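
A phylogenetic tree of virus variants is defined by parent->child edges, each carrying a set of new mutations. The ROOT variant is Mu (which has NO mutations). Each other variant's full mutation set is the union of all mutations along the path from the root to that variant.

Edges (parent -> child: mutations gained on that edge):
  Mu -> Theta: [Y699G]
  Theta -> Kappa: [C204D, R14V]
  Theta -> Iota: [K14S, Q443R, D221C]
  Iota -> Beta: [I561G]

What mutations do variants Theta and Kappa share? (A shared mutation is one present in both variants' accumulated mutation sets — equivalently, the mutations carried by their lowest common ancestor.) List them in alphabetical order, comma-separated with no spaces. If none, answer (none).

Accumulating mutations along path to Theta:
  At Mu: gained [] -> total []
  At Theta: gained ['Y699G'] -> total ['Y699G']
Mutations(Theta) = ['Y699G']
Accumulating mutations along path to Kappa:
  At Mu: gained [] -> total []
  At Theta: gained ['Y699G'] -> total ['Y699G']
  At Kappa: gained ['C204D', 'R14V'] -> total ['C204D', 'R14V', 'Y699G']
Mutations(Kappa) = ['C204D', 'R14V', 'Y699G']
Intersection: ['Y699G'] ∩ ['C204D', 'R14V', 'Y699G'] = ['Y699G']

Answer: Y699G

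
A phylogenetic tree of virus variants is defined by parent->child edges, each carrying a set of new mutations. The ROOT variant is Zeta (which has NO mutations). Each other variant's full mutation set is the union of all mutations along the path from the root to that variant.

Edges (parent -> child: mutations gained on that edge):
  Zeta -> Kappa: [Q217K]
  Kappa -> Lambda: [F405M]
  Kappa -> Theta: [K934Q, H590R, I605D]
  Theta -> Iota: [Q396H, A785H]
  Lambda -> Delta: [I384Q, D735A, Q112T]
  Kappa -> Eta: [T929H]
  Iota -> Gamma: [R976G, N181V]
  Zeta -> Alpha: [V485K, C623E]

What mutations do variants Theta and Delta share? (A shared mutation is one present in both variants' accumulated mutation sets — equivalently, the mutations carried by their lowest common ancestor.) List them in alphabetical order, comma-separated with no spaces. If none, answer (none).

Answer: Q217K

Derivation:
Accumulating mutations along path to Theta:
  At Zeta: gained [] -> total []
  At Kappa: gained ['Q217K'] -> total ['Q217K']
  At Theta: gained ['K934Q', 'H590R', 'I605D'] -> total ['H590R', 'I605D', 'K934Q', 'Q217K']
Mutations(Theta) = ['H590R', 'I605D', 'K934Q', 'Q217K']
Accumulating mutations along path to Delta:
  At Zeta: gained [] -> total []
  At Kappa: gained ['Q217K'] -> total ['Q217K']
  At Lambda: gained ['F405M'] -> total ['F405M', 'Q217K']
  At Delta: gained ['I384Q', 'D735A', 'Q112T'] -> total ['D735A', 'F405M', 'I384Q', 'Q112T', 'Q217K']
Mutations(Delta) = ['D735A', 'F405M', 'I384Q', 'Q112T', 'Q217K']
Intersection: ['H590R', 'I605D', 'K934Q', 'Q217K'] ∩ ['D735A', 'F405M', 'I384Q', 'Q112T', 'Q217K'] = ['Q217K']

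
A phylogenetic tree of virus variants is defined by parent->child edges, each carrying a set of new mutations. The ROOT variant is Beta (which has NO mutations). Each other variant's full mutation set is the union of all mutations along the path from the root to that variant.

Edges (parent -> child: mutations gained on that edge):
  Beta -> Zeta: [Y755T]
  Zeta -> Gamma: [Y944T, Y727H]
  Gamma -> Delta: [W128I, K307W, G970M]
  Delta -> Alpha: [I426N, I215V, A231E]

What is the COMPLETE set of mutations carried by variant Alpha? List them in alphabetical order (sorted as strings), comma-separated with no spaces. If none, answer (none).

At Beta: gained [] -> total []
At Zeta: gained ['Y755T'] -> total ['Y755T']
At Gamma: gained ['Y944T', 'Y727H'] -> total ['Y727H', 'Y755T', 'Y944T']
At Delta: gained ['W128I', 'K307W', 'G970M'] -> total ['G970M', 'K307W', 'W128I', 'Y727H', 'Y755T', 'Y944T']
At Alpha: gained ['I426N', 'I215V', 'A231E'] -> total ['A231E', 'G970M', 'I215V', 'I426N', 'K307W', 'W128I', 'Y727H', 'Y755T', 'Y944T']

Answer: A231E,G970M,I215V,I426N,K307W,W128I,Y727H,Y755T,Y944T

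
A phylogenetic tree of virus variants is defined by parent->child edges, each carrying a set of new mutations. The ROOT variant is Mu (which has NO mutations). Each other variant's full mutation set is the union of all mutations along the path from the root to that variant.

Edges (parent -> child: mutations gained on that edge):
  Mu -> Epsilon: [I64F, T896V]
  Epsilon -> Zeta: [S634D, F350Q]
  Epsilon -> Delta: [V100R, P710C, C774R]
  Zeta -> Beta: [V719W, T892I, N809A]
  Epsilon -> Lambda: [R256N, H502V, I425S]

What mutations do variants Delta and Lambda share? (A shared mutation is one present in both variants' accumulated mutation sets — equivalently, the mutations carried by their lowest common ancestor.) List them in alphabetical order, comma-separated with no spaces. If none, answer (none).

Answer: I64F,T896V

Derivation:
Accumulating mutations along path to Delta:
  At Mu: gained [] -> total []
  At Epsilon: gained ['I64F', 'T896V'] -> total ['I64F', 'T896V']
  At Delta: gained ['V100R', 'P710C', 'C774R'] -> total ['C774R', 'I64F', 'P710C', 'T896V', 'V100R']
Mutations(Delta) = ['C774R', 'I64F', 'P710C', 'T896V', 'V100R']
Accumulating mutations along path to Lambda:
  At Mu: gained [] -> total []
  At Epsilon: gained ['I64F', 'T896V'] -> total ['I64F', 'T896V']
  At Lambda: gained ['R256N', 'H502V', 'I425S'] -> total ['H502V', 'I425S', 'I64F', 'R256N', 'T896V']
Mutations(Lambda) = ['H502V', 'I425S', 'I64F', 'R256N', 'T896V']
Intersection: ['C774R', 'I64F', 'P710C', 'T896V', 'V100R'] ∩ ['H502V', 'I425S', 'I64F', 'R256N', 'T896V'] = ['I64F', 'T896V']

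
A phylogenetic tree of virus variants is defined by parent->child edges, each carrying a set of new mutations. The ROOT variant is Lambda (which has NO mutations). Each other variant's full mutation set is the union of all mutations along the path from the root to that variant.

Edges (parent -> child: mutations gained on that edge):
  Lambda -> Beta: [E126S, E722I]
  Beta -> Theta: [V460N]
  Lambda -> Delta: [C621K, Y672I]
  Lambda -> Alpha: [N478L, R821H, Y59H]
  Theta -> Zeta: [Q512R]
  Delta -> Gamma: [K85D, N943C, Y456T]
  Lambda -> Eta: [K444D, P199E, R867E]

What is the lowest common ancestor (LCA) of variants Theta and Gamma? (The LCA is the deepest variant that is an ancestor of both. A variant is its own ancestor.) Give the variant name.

Path from root to Theta: Lambda -> Beta -> Theta
  ancestors of Theta: {Lambda, Beta, Theta}
Path from root to Gamma: Lambda -> Delta -> Gamma
  ancestors of Gamma: {Lambda, Delta, Gamma}
Common ancestors: {Lambda}
Walk up from Gamma: Gamma (not in ancestors of Theta), Delta (not in ancestors of Theta), Lambda (in ancestors of Theta)
Deepest common ancestor (LCA) = Lambda

Answer: Lambda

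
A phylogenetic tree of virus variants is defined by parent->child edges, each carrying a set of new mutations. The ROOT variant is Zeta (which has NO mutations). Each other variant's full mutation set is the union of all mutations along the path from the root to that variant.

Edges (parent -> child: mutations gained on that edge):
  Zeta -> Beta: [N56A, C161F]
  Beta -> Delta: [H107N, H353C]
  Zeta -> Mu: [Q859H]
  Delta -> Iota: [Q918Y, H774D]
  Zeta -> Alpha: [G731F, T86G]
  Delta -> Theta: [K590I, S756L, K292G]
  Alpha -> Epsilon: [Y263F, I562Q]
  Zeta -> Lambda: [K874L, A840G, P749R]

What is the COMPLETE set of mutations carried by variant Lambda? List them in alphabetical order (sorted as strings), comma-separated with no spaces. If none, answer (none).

Answer: A840G,K874L,P749R

Derivation:
At Zeta: gained [] -> total []
At Lambda: gained ['K874L', 'A840G', 'P749R'] -> total ['A840G', 'K874L', 'P749R']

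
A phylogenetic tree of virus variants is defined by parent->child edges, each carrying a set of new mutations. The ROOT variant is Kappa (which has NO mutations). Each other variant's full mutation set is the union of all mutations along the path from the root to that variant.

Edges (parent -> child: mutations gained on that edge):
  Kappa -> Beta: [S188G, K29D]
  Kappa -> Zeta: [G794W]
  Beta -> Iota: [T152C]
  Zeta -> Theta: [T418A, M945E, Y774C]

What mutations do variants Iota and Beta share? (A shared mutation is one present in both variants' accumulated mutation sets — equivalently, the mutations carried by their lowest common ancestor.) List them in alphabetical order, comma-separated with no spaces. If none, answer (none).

Answer: K29D,S188G

Derivation:
Accumulating mutations along path to Iota:
  At Kappa: gained [] -> total []
  At Beta: gained ['S188G', 'K29D'] -> total ['K29D', 'S188G']
  At Iota: gained ['T152C'] -> total ['K29D', 'S188G', 'T152C']
Mutations(Iota) = ['K29D', 'S188G', 'T152C']
Accumulating mutations along path to Beta:
  At Kappa: gained [] -> total []
  At Beta: gained ['S188G', 'K29D'] -> total ['K29D', 'S188G']
Mutations(Beta) = ['K29D', 'S188G']
Intersection: ['K29D', 'S188G', 'T152C'] ∩ ['K29D', 'S188G'] = ['K29D', 'S188G']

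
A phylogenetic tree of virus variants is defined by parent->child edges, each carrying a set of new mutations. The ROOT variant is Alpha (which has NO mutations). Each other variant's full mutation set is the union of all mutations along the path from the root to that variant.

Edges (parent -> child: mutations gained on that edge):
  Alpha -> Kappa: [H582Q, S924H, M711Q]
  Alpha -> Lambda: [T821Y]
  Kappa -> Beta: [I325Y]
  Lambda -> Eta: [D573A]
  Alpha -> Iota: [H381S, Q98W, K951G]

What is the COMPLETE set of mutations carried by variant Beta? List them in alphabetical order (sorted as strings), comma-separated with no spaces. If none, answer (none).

Answer: H582Q,I325Y,M711Q,S924H

Derivation:
At Alpha: gained [] -> total []
At Kappa: gained ['H582Q', 'S924H', 'M711Q'] -> total ['H582Q', 'M711Q', 'S924H']
At Beta: gained ['I325Y'] -> total ['H582Q', 'I325Y', 'M711Q', 'S924H']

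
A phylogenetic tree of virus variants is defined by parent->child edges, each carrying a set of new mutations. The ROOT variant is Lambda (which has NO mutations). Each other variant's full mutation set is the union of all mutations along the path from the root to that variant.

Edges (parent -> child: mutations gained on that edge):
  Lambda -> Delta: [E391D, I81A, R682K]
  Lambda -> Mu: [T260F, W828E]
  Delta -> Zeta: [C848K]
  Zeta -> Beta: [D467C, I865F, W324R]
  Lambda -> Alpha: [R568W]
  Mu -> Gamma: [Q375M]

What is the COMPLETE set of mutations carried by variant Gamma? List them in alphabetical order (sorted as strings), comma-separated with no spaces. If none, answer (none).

At Lambda: gained [] -> total []
At Mu: gained ['T260F', 'W828E'] -> total ['T260F', 'W828E']
At Gamma: gained ['Q375M'] -> total ['Q375M', 'T260F', 'W828E']

Answer: Q375M,T260F,W828E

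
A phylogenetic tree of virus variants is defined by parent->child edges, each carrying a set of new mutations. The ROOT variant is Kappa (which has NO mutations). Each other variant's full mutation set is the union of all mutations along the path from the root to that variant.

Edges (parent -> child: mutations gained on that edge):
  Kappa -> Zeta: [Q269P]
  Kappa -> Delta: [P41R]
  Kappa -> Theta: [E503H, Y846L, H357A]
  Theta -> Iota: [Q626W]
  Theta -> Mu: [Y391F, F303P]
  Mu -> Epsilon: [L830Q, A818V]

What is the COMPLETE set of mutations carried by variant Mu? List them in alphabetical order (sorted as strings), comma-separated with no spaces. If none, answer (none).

Answer: E503H,F303P,H357A,Y391F,Y846L

Derivation:
At Kappa: gained [] -> total []
At Theta: gained ['E503H', 'Y846L', 'H357A'] -> total ['E503H', 'H357A', 'Y846L']
At Mu: gained ['Y391F', 'F303P'] -> total ['E503H', 'F303P', 'H357A', 'Y391F', 'Y846L']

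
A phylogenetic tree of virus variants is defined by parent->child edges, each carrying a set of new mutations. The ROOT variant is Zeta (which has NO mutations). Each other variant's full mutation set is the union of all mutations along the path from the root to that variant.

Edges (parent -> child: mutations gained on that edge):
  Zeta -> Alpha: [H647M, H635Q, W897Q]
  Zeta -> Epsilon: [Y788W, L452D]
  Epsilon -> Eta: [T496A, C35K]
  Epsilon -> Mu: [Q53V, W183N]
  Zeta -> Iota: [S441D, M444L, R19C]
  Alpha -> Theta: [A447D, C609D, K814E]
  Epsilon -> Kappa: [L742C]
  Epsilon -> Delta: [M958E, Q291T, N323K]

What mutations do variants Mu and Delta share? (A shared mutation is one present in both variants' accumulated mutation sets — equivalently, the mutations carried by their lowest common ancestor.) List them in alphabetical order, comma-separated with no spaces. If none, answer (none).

Accumulating mutations along path to Mu:
  At Zeta: gained [] -> total []
  At Epsilon: gained ['Y788W', 'L452D'] -> total ['L452D', 'Y788W']
  At Mu: gained ['Q53V', 'W183N'] -> total ['L452D', 'Q53V', 'W183N', 'Y788W']
Mutations(Mu) = ['L452D', 'Q53V', 'W183N', 'Y788W']
Accumulating mutations along path to Delta:
  At Zeta: gained [] -> total []
  At Epsilon: gained ['Y788W', 'L452D'] -> total ['L452D', 'Y788W']
  At Delta: gained ['M958E', 'Q291T', 'N323K'] -> total ['L452D', 'M958E', 'N323K', 'Q291T', 'Y788W']
Mutations(Delta) = ['L452D', 'M958E', 'N323K', 'Q291T', 'Y788W']
Intersection: ['L452D', 'Q53V', 'W183N', 'Y788W'] ∩ ['L452D', 'M958E', 'N323K', 'Q291T', 'Y788W'] = ['L452D', 'Y788W']

Answer: L452D,Y788W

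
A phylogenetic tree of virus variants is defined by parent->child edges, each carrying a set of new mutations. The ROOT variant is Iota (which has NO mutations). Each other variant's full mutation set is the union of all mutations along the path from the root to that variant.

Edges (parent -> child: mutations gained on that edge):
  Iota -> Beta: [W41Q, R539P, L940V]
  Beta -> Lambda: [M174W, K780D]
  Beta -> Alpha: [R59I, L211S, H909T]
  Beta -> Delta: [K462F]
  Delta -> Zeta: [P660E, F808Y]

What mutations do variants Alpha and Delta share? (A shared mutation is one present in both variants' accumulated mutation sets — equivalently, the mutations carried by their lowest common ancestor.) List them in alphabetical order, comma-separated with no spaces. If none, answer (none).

Answer: L940V,R539P,W41Q

Derivation:
Accumulating mutations along path to Alpha:
  At Iota: gained [] -> total []
  At Beta: gained ['W41Q', 'R539P', 'L940V'] -> total ['L940V', 'R539P', 'W41Q']
  At Alpha: gained ['R59I', 'L211S', 'H909T'] -> total ['H909T', 'L211S', 'L940V', 'R539P', 'R59I', 'W41Q']
Mutations(Alpha) = ['H909T', 'L211S', 'L940V', 'R539P', 'R59I', 'W41Q']
Accumulating mutations along path to Delta:
  At Iota: gained [] -> total []
  At Beta: gained ['W41Q', 'R539P', 'L940V'] -> total ['L940V', 'R539P', 'W41Q']
  At Delta: gained ['K462F'] -> total ['K462F', 'L940V', 'R539P', 'W41Q']
Mutations(Delta) = ['K462F', 'L940V', 'R539P', 'W41Q']
Intersection: ['H909T', 'L211S', 'L940V', 'R539P', 'R59I', 'W41Q'] ∩ ['K462F', 'L940V', 'R539P', 'W41Q'] = ['L940V', 'R539P', 'W41Q']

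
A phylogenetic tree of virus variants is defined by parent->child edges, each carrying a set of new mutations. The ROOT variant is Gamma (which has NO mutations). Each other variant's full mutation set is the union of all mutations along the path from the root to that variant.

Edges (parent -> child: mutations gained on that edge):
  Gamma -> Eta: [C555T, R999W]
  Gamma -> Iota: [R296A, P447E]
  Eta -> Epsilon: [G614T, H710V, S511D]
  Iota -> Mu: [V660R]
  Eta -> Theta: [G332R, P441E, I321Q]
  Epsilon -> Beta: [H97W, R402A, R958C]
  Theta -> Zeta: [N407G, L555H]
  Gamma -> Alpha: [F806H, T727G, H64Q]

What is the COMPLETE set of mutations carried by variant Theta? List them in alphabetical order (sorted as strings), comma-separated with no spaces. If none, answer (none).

Answer: C555T,G332R,I321Q,P441E,R999W

Derivation:
At Gamma: gained [] -> total []
At Eta: gained ['C555T', 'R999W'] -> total ['C555T', 'R999W']
At Theta: gained ['G332R', 'P441E', 'I321Q'] -> total ['C555T', 'G332R', 'I321Q', 'P441E', 'R999W']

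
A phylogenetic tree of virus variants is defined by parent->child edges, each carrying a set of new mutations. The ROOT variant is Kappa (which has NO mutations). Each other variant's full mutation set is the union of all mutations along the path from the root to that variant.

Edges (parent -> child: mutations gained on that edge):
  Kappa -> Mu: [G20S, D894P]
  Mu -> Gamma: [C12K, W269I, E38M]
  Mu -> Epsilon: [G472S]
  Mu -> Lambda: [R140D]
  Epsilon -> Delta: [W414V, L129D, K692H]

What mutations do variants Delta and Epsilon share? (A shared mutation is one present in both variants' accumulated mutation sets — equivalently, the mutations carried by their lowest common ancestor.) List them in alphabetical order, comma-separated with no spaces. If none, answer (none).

Accumulating mutations along path to Delta:
  At Kappa: gained [] -> total []
  At Mu: gained ['G20S', 'D894P'] -> total ['D894P', 'G20S']
  At Epsilon: gained ['G472S'] -> total ['D894P', 'G20S', 'G472S']
  At Delta: gained ['W414V', 'L129D', 'K692H'] -> total ['D894P', 'G20S', 'G472S', 'K692H', 'L129D', 'W414V']
Mutations(Delta) = ['D894P', 'G20S', 'G472S', 'K692H', 'L129D', 'W414V']
Accumulating mutations along path to Epsilon:
  At Kappa: gained [] -> total []
  At Mu: gained ['G20S', 'D894P'] -> total ['D894P', 'G20S']
  At Epsilon: gained ['G472S'] -> total ['D894P', 'G20S', 'G472S']
Mutations(Epsilon) = ['D894P', 'G20S', 'G472S']
Intersection: ['D894P', 'G20S', 'G472S', 'K692H', 'L129D', 'W414V'] ∩ ['D894P', 'G20S', 'G472S'] = ['D894P', 'G20S', 'G472S']

Answer: D894P,G20S,G472S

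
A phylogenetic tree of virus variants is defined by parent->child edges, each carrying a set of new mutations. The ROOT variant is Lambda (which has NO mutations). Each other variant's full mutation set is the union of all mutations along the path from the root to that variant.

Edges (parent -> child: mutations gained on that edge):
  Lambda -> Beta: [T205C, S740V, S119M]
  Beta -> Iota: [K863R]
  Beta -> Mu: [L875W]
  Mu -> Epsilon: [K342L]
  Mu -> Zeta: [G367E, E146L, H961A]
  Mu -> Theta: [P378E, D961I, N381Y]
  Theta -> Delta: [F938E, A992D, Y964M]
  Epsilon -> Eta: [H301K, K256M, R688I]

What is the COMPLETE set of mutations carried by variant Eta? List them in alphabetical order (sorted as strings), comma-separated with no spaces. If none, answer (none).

Answer: H301K,K256M,K342L,L875W,R688I,S119M,S740V,T205C

Derivation:
At Lambda: gained [] -> total []
At Beta: gained ['T205C', 'S740V', 'S119M'] -> total ['S119M', 'S740V', 'T205C']
At Mu: gained ['L875W'] -> total ['L875W', 'S119M', 'S740V', 'T205C']
At Epsilon: gained ['K342L'] -> total ['K342L', 'L875W', 'S119M', 'S740V', 'T205C']
At Eta: gained ['H301K', 'K256M', 'R688I'] -> total ['H301K', 'K256M', 'K342L', 'L875W', 'R688I', 'S119M', 'S740V', 'T205C']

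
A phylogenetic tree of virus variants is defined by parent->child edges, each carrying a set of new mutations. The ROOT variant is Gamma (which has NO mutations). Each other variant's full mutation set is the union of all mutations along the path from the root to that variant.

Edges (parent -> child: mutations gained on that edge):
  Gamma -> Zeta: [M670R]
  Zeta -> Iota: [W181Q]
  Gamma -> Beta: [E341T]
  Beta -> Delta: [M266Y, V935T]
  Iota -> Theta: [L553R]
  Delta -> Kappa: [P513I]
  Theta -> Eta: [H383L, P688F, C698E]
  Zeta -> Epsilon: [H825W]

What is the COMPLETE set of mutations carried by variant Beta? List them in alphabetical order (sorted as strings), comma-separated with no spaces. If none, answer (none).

At Gamma: gained [] -> total []
At Beta: gained ['E341T'] -> total ['E341T']

Answer: E341T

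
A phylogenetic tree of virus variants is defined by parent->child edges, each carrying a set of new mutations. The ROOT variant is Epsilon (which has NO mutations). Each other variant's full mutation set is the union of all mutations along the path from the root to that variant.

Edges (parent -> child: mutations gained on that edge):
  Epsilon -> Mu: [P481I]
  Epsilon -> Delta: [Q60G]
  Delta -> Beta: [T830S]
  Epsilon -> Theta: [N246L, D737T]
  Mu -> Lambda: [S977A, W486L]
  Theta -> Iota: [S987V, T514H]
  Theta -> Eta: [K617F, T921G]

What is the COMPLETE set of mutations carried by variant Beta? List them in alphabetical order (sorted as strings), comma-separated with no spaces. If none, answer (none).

At Epsilon: gained [] -> total []
At Delta: gained ['Q60G'] -> total ['Q60G']
At Beta: gained ['T830S'] -> total ['Q60G', 'T830S']

Answer: Q60G,T830S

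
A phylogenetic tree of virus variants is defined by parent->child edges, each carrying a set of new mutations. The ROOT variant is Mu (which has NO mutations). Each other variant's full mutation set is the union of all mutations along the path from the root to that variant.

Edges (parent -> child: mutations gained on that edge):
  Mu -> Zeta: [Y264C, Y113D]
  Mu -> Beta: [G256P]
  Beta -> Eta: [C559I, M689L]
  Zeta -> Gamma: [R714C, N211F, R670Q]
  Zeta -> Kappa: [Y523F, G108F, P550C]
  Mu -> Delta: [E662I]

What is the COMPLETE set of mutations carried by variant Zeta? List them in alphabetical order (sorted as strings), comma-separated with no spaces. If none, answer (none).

Answer: Y113D,Y264C

Derivation:
At Mu: gained [] -> total []
At Zeta: gained ['Y264C', 'Y113D'] -> total ['Y113D', 'Y264C']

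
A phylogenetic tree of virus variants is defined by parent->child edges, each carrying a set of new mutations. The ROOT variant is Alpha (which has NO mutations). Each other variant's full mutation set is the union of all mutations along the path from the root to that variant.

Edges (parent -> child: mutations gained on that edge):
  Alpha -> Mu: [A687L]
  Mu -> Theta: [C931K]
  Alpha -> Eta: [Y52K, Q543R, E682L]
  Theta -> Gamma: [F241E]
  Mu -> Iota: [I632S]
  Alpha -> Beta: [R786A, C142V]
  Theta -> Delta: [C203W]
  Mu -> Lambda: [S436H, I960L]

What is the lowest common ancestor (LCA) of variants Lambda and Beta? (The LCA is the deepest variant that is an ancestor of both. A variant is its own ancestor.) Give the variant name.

Answer: Alpha

Derivation:
Path from root to Lambda: Alpha -> Mu -> Lambda
  ancestors of Lambda: {Alpha, Mu, Lambda}
Path from root to Beta: Alpha -> Beta
  ancestors of Beta: {Alpha, Beta}
Common ancestors: {Alpha}
Walk up from Beta: Beta (not in ancestors of Lambda), Alpha (in ancestors of Lambda)
Deepest common ancestor (LCA) = Alpha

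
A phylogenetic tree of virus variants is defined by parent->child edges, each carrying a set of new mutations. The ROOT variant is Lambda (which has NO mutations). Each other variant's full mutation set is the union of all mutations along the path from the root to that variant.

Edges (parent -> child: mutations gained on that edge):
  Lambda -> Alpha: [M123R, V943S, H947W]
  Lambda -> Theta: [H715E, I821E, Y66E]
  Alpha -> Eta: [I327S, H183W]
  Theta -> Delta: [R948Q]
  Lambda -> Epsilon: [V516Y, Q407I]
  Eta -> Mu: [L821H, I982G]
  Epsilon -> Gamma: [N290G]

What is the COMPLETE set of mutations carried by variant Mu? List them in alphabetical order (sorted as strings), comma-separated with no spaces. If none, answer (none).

At Lambda: gained [] -> total []
At Alpha: gained ['M123R', 'V943S', 'H947W'] -> total ['H947W', 'M123R', 'V943S']
At Eta: gained ['I327S', 'H183W'] -> total ['H183W', 'H947W', 'I327S', 'M123R', 'V943S']
At Mu: gained ['L821H', 'I982G'] -> total ['H183W', 'H947W', 'I327S', 'I982G', 'L821H', 'M123R', 'V943S']

Answer: H183W,H947W,I327S,I982G,L821H,M123R,V943S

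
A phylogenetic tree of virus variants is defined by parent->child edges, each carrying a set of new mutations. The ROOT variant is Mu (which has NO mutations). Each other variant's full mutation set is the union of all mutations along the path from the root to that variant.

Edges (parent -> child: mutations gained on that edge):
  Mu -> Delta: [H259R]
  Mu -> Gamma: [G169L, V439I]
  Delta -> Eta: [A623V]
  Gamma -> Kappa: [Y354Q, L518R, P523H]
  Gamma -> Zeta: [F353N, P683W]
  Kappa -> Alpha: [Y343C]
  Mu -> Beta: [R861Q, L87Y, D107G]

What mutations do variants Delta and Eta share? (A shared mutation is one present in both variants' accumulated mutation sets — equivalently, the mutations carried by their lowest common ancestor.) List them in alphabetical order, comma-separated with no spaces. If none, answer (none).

Accumulating mutations along path to Delta:
  At Mu: gained [] -> total []
  At Delta: gained ['H259R'] -> total ['H259R']
Mutations(Delta) = ['H259R']
Accumulating mutations along path to Eta:
  At Mu: gained [] -> total []
  At Delta: gained ['H259R'] -> total ['H259R']
  At Eta: gained ['A623V'] -> total ['A623V', 'H259R']
Mutations(Eta) = ['A623V', 'H259R']
Intersection: ['H259R'] ∩ ['A623V', 'H259R'] = ['H259R']

Answer: H259R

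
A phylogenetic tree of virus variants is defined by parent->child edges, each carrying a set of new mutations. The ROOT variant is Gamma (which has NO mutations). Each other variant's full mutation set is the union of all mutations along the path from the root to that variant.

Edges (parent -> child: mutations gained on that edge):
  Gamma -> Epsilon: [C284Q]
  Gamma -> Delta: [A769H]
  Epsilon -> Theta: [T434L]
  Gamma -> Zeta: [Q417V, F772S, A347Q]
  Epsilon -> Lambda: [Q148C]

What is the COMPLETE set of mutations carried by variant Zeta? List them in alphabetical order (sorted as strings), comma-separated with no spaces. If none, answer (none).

At Gamma: gained [] -> total []
At Zeta: gained ['Q417V', 'F772S', 'A347Q'] -> total ['A347Q', 'F772S', 'Q417V']

Answer: A347Q,F772S,Q417V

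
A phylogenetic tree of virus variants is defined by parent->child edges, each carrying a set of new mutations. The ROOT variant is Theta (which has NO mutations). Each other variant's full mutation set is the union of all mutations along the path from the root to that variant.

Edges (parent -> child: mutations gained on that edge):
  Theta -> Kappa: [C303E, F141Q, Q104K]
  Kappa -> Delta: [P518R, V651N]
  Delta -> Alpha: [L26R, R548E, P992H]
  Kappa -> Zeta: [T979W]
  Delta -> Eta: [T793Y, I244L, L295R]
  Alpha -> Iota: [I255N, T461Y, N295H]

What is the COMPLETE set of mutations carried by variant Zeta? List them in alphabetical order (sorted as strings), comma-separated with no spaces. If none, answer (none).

At Theta: gained [] -> total []
At Kappa: gained ['C303E', 'F141Q', 'Q104K'] -> total ['C303E', 'F141Q', 'Q104K']
At Zeta: gained ['T979W'] -> total ['C303E', 'F141Q', 'Q104K', 'T979W']

Answer: C303E,F141Q,Q104K,T979W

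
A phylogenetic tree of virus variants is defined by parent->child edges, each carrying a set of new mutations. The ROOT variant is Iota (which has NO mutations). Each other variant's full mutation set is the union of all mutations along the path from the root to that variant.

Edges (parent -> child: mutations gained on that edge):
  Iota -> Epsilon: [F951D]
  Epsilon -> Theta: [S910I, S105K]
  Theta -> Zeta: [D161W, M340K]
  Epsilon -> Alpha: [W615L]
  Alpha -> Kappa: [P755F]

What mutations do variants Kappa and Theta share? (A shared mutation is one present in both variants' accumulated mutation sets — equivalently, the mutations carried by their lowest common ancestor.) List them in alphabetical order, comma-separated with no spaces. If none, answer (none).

Accumulating mutations along path to Kappa:
  At Iota: gained [] -> total []
  At Epsilon: gained ['F951D'] -> total ['F951D']
  At Alpha: gained ['W615L'] -> total ['F951D', 'W615L']
  At Kappa: gained ['P755F'] -> total ['F951D', 'P755F', 'W615L']
Mutations(Kappa) = ['F951D', 'P755F', 'W615L']
Accumulating mutations along path to Theta:
  At Iota: gained [] -> total []
  At Epsilon: gained ['F951D'] -> total ['F951D']
  At Theta: gained ['S910I', 'S105K'] -> total ['F951D', 'S105K', 'S910I']
Mutations(Theta) = ['F951D', 'S105K', 'S910I']
Intersection: ['F951D', 'P755F', 'W615L'] ∩ ['F951D', 'S105K', 'S910I'] = ['F951D']

Answer: F951D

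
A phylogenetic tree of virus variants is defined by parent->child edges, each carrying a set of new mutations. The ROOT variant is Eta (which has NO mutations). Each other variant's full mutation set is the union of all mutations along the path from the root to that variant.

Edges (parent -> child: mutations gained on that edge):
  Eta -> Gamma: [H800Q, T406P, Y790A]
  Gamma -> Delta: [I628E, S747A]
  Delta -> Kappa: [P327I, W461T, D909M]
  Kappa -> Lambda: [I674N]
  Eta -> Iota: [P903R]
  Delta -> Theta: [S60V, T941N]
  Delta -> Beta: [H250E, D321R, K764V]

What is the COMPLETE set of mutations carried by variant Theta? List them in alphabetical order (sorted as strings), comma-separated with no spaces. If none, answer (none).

Answer: H800Q,I628E,S60V,S747A,T406P,T941N,Y790A

Derivation:
At Eta: gained [] -> total []
At Gamma: gained ['H800Q', 'T406P', 'Y790A'] -> total ['H800Q', 'T406P', 'Y790A']
At Delta: gained ['I628E', 'S747A'] -> total ['H800Q', 'I628E', 'S747A', 'T406P', 'Y790A']
At Theta: gained ['S60V', 'T941N'] -> total ['H800Q', 'I628E', 'S60V', 'S747A', 'T406P', 'T941N', 'Y790A']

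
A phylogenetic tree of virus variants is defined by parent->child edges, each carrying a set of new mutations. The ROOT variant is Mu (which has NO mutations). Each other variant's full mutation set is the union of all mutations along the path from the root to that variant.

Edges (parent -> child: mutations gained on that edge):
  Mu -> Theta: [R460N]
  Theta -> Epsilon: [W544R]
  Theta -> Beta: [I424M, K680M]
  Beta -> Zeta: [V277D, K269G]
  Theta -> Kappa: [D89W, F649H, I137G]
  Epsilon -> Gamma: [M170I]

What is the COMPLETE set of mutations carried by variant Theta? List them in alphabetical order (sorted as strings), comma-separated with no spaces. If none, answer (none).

Answer: R460N

Derivation:
At Mu: gained [] -> total []
At Theta: gained ['R460N'] -> total ['R460N']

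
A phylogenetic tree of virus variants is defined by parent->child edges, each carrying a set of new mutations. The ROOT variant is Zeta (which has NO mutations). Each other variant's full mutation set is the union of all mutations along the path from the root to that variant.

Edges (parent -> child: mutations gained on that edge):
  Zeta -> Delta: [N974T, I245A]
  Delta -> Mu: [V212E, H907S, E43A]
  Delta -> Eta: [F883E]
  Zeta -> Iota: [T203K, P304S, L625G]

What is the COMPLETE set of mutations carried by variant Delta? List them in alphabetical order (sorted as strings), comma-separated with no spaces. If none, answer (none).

Answer: I245A,N974T

Derivation:
At Zeta: gained [] -> total []
At Delta: gained ['N974T', 'I245A'] -> total ['I245A', 'N974T']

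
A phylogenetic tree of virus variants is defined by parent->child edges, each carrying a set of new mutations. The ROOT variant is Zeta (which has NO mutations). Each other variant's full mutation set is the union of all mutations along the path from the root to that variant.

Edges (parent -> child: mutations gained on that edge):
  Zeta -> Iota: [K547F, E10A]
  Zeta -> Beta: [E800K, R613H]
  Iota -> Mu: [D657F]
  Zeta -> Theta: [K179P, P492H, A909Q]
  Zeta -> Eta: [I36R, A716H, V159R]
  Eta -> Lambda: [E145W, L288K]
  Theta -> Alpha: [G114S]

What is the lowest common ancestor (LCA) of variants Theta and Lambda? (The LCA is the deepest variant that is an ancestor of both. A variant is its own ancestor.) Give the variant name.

Path from root to Theta: Zeta -> Theta
  ancestors of Theta: {Zeta, Theta}
Path from root to Lambda: Zeta -> Eta -> Lambda
  ancestors of Lambda: {Zeta, Eta, Lambda}
Common ancestors: {Zeta}
Walk up from Lambda: Lambda (not in ancestors of Theta), Eta (not in ancestors of Theta), Zeta (in ancestors of Theta)
Deepest common ancestor (LCA) = Zeta

Answer: Zeta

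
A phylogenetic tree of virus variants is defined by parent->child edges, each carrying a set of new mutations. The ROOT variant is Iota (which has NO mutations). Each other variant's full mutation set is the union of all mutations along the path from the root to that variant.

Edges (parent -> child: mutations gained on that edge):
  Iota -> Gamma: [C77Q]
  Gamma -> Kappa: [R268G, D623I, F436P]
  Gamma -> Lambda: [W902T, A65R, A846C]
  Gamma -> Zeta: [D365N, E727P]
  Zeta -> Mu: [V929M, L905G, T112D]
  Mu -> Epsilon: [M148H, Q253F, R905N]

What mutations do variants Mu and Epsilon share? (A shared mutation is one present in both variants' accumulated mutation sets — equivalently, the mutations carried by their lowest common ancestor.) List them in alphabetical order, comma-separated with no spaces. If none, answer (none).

Accumulating mutations along path to Mu:
  At Iota: gained [] -> total []
  At Gamma: gained ['C77Q'] -> total ['C77Q']
  At Zeta: gained ['D365N', 'E727P'] -> total ['C77Q', 'D365N', 'E727P']
  At Mu: gained ['V929M', 'L905G', 'T112D'] -> total ['C77Q', 'D365N', 'E727P', 'L905G', 'T112D', 'V929M']
Mutations(Mu) = ['C77Q', 'D365N', 'E727P', 'L905G', 'T112D', 'V929M']
Accumulating mutations along path to Epsilon:
  At Iota: gained [] -> total []
  At Gamma: gained ['C77Q'] -> total ['C77Q']
  At Zeta: gained ['D365N', 'E727P'] -> total ['C77Q', 'D365N', 'E727P']
  At Mu: gained ['V929M', 'L905G', 'T112D'] -> total ['C77Q', 'D365N', 'E727P', 'L905G', 'T112D', 'V929M']
  At Epsilon: gained ['M148H', 'Q253F', 'R905N'] -> total ['C77Q', 'D365N', 'E727P', 'L905G', 'M148H', 'Q253F', 'R905N', 'T112D', 'V929M']
Mutations(Epsilon) = ['C77Q', 'D365N', 'E727P', 'L905G', 'M148H', 'Q253F', 'R905N', 'T112D', 'V929M']
Intersection: ['C77Q', 'D365N', 'E727P', 'L905G', 'T112D', 'V929M'] ∩ ['C77Q', 'D365N', 'E727P', 'L905G', 'M148H', 'Q253F', 'R905N', 'T112D', 'V929M'] = ['C77Q', 'D365N', 'E727P', 'L905G', 'T112D', 'V929M']

Answer: C77Q,D365N,E727P,L905G,T112D,V929M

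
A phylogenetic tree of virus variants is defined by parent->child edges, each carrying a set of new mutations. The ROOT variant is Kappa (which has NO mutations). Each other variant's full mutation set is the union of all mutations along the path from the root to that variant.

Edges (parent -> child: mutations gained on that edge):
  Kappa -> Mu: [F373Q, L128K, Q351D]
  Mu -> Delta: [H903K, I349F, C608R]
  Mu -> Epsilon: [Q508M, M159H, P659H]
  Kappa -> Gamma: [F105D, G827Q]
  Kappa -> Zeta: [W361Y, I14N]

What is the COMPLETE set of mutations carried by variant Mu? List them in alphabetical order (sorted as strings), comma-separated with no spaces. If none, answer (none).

At Kappa: gained [] -> total []
At Mu: gained ['F373Q', 'L128K', 'Q351D'] -> total ['F373Q', 'L128K', 'Q351D']

Answer: F373Q,L128K,Q351D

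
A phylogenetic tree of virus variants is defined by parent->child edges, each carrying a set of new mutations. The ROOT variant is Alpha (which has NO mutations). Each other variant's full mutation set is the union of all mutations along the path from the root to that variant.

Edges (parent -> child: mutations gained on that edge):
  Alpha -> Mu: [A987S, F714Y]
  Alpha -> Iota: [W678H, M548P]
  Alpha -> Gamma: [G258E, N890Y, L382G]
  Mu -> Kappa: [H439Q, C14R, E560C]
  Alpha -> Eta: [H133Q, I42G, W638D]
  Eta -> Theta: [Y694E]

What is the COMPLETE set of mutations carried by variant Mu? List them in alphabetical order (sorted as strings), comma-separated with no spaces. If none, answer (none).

Answer: A987S,F714Y

Derivation:
At Alpha: gained [] -> total []
At Mu: gained ['A987S', 'F714Y'] -> total ['A987S', 'F714Y']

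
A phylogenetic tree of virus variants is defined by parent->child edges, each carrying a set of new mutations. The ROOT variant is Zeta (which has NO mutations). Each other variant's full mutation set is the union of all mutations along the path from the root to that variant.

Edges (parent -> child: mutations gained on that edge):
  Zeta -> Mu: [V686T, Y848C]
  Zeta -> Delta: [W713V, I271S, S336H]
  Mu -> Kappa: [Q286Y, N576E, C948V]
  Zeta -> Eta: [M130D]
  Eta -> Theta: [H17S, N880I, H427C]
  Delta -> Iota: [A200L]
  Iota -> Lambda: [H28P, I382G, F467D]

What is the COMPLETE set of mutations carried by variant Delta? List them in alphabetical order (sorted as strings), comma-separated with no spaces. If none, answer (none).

At Zeta: gained [] -> total []
At Delta: gained ['W713V', 'I271S', 'S336H'] -> total ['I271S', 'S336H', 'W713V']

Answer: I271S,S336H,W713V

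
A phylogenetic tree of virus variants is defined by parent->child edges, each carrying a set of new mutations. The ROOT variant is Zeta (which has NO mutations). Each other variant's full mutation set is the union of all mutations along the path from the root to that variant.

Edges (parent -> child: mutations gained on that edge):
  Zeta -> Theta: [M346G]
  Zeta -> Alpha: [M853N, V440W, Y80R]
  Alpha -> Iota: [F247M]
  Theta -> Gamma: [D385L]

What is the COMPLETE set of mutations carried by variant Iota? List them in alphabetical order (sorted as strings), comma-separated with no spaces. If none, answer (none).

At Zeta: gained [] -> total []
At Alpha: gained ['M853N', 'V440W', 'Y80R'] -> total ['M853N', 'V440W', 'Y80R']
At Iota: gained ['F247M'] -> total ['F247M', 'M853N', 'V440W', 'Y80R']

Answer: F247M,M853N,V440W,Y80R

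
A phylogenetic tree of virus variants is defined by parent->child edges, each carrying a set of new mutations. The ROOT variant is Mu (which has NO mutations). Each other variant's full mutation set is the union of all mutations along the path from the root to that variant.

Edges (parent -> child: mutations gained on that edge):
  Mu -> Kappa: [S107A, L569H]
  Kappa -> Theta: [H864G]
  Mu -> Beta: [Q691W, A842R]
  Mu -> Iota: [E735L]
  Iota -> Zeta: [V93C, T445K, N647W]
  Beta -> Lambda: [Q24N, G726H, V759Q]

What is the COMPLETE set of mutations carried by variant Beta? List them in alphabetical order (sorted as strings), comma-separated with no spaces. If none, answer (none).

At Mu: gained [] -> total []
At Beta: gained ['Q691W', 'A842R'] -> total ['A842R', 'Q691W']

Answer: A842R,Q691W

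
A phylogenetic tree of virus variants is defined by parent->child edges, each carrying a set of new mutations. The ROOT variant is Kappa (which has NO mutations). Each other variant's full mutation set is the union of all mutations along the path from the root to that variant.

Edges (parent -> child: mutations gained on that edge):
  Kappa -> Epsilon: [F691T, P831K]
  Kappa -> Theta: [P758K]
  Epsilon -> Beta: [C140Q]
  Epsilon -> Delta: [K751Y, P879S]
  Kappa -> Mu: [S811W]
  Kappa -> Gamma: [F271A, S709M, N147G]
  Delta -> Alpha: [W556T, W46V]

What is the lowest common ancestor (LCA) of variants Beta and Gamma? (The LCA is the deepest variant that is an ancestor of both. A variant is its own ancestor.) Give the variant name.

Answer: Kappa

Derivation:
Path from root to Beta: Kappa -> Epsilon -> Beta
  ancestors of Beta: {Kappa, Epsilon, Beta}
Path from root to Gamma: Kappa -> Gamma
  ancestors of Gamma: {Kappa, Gamma}
Common ancestors: {Kappa}
Walk up from Gamma: Gamma (not in ancestors of Beta), Kappa (in ancestors of Beta)
Deepest common ancestor (LCA) = Kappa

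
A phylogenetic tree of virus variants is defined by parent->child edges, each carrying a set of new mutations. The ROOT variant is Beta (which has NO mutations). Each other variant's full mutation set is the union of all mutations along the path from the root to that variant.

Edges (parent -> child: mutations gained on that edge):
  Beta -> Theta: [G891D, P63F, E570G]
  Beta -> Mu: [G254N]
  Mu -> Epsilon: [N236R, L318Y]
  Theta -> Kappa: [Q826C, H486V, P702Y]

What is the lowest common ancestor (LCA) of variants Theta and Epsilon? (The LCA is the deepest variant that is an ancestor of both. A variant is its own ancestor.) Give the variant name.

Path from root to Theta: Beta -> Theta
  ancestors of Theta: {Beta, Theta}
Path from root to Epsilon: Beta -> Mu -> Epsilon
  ancestors of Epsilon: {Beta, Mu, Epsilon}
Common ancestors: {Beta}
Walk up from Epsilon: Epsilon (not in ancestors of Theta), Mu (not in ancestors of Theta), Beta (in ancestors of Theta)
Deepest common ancestor (LCA) = Beta

Answer: Beta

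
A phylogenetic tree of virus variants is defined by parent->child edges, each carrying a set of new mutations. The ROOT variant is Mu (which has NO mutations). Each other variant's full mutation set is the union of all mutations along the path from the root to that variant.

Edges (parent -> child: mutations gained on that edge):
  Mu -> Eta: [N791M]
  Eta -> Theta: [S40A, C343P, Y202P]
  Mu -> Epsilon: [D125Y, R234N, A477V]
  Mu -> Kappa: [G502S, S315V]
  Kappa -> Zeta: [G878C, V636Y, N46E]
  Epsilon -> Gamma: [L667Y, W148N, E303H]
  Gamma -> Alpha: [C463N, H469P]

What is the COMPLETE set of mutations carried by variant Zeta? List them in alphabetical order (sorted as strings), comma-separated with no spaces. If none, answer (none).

At Mu: gained [] -> total []
At Kappa: gained ['G502S', 'S315V'] -> total ['G502S', 'S315V']
At Zeta: gained ['G878C', 'V636Y', 'N46E'] -> total ['G502S', 'G878C', 'N46E', 'S315V', 'V636Y']

Answer: G502S,G878C,N46E,S315V,V636Y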